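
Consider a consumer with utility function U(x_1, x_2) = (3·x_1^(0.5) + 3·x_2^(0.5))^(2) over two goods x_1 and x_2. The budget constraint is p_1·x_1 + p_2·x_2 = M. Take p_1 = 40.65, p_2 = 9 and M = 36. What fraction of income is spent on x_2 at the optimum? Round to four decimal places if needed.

MRS = MU_x_1/MU_x_2 = (x_2/x_1)^(0.5). Set equal to p_1/p_2.
Hence x_2/x_1 = (p_1/p_2)^(1/(0.5)), i.e. raised to the 2 power.
Substitute x_2 = (x_2/x_1)·x_1 into the budget: x_1* = M/(p_1 + p_2·(x_2/x_1)).
Numerically x_2/x_1 = 20.400278, so x_1* = 36/(40.65 + 9·20.400278) = 0.1605 and x_2* = 20.400278·0.1605 = 3.2749.
Expenditure on x_2: 9·3.2749 = 29.4743; share = 0.8187.

share on x_2 = 0.8187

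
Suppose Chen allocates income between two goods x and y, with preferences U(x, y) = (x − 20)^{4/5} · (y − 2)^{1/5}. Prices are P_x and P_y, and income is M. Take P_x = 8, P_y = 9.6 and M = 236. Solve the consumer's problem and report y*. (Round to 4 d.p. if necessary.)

This is Cobb-Douglas in (x−20, y−2): tangency gives 0.8·P_y·(y−2) = 0.2·P_x·(x−20).
After buying the subsistence bundle (20, 2), a share 0.8 of the remaining income goes to x: x* = 20 + 0.8·(M − 20P_x − 2P_y)/P_x.
Discretionary income = 236 − 20·8 − 2·9.6 = 56.8; y* = 2 + 0.2·56.8/9.6 = 3.1833.

y* = 3.1833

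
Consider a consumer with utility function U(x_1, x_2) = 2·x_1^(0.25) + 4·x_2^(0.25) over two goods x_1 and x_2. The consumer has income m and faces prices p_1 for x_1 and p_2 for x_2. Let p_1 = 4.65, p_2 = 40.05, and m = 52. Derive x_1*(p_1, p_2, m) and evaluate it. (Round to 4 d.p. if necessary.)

x_1* = 5.0163

Substitute x_2 = (x_2/x_1)·x_1 into the budget: x_1* = m/(p_1 + p_2·(x_2/x_1)).
Numerically x_2/x_1 = 0.142727, so x_1* = 52/(4.65 + 40.05·0.142727) = 5.0163.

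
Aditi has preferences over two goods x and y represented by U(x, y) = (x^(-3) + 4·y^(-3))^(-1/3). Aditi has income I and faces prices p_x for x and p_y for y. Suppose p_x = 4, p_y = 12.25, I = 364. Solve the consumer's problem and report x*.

MRS = MU_x/MU_y = (1/4)·(y/x)^(4). Set equal to p_x/p_y.
Solve for the ratio: y/x = [4·p_x/p_y]^(0.25).
With the ratio pinned down, the budget gives x* = I/(p_x + p_y·(y/x)) and y* = (y/x)·x*.
Numerically y/x = 1.069045, so x* = 364/(4 + 12.25·1.069045) = 21.2918.

x* = 21.2918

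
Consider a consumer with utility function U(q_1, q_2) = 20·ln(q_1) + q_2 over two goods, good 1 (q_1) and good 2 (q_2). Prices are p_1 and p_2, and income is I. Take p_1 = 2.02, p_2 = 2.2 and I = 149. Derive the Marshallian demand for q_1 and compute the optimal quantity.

q_1* = 21.7822

At the given prices: q_1* = 20·2.2/2.02 = 21.7822.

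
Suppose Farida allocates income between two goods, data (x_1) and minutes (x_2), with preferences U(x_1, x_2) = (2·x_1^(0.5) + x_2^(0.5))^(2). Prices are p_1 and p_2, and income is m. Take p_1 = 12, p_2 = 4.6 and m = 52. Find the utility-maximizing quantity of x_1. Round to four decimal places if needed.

x_1* = 2.6228

MU_x_1 ∝ 2·x_1^(-0.5), MU_x_2 ∝ x_2^(-0.5), so MRS = 2·(x_2/x_1)^(0.5) = p_1/p_2.
Hence x_2/x_1 = ((1/2)·p_1/p_2)^(1/(0.5)), i.e. raised to the 2 power.
With the ratio pinned down, the budget gives x_1* = m/(p_1 + p_2·(x_2/x_1)) and x_2* = (x_2/x_1)·x_1*.
Numerically x_2/x_1 = 1.701323, so x_1* = 52/(12 + 4.6·1.701323) = 2.6228.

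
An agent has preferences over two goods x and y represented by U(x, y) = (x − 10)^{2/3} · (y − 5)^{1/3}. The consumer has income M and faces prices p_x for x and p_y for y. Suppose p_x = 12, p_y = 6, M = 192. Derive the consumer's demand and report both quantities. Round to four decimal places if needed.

x* = 12.3333, y* = 7.3333

MRS = 2·(y−5)/(x−10). Tangency with p_x/p_y gives y−5 = (1/2)·(p_x/p_y)·(x−10).
Substituting into the budget: x* = 10 + 2/3·(M − 10·p_x − 5·p_y)/p_x, and y* = 5 + 1/3·(…)/p_y.
Discretionary income = 192 − 10·12 − 5·6 = 42; x* = 10 + 2/3·42/12 = 12.3333; y* = 5 + 1/3·42/6 = 7.3333.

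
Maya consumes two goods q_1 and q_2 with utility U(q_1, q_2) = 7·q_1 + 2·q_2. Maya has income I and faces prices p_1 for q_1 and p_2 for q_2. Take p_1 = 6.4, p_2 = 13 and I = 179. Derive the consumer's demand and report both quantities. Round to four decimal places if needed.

q_1* = 27.9688, q_2* = 0

Linear utility — the consumer picks whichever good has higher MU/price: 7/6.4 = 1.0938 vs 2/13 = 0.1538.
q_1 gives more utility per dollar, so spend all income on q_1: q_1* = I/p_1, q_2* = 0.
Numerically: q_1* = 27.9688, q_2* = 0.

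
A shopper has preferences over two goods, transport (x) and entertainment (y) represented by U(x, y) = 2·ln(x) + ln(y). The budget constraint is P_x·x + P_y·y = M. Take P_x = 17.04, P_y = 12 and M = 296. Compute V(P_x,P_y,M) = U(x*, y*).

V = 7.0055

MU_x/MU_y = (2·y)/(x); tangency sets this equal to P_x/P_y.
So 2·P_y·y = P_x·x; combined with the budget, a share 2/3 of income goes to x.
Demand: x*(P_x,P_y,M) = 2/3·M/P_x and y* = 1/3·M/P_y.
At P_x=17.04, P_y=12, M=296: x* = 2/3·296/17.04 = 11.5806, y* = 8.2222.
Utility at the optimum: U(11.5806, 8.2222) = 7.0055.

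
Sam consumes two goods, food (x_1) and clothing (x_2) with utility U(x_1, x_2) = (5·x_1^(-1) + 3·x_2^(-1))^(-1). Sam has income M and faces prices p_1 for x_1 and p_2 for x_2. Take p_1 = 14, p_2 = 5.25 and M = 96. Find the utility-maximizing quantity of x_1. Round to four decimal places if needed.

MRS = MU_x_1/MU_x_2 = (5/3)·(x_2/x_1)^(2). Set equal to p_1/p_2.
Solve for the ratio: x_2/x_1 = [(3/5)·p_1/p_2]^(0.5).
Substitute x_2 = (x_2/x_1)·x_1 into the budget: x_1* = M/(p_1 + p_2·(x_2/x_1)).
Numerically x_2/x_1 = 1.264911, so x_1* = 96/(14 + 5.25·1.264911) = 4.651.

x_1* = 4.651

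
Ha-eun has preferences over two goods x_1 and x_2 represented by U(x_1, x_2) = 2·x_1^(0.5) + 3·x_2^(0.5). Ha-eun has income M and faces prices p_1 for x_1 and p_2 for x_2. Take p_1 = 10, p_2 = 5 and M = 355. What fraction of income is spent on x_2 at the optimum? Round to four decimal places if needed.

share on x_2 = 0.8182

MU_x_1 ∝ 2·x_1^(-0.5), MU_x_2 ∝ 3·x_2^(-0.5), so MRS = (2/3)·(x_2/x_1)^(0.5) = p_1/p_2.
Solve for the ratio: x_2/x_1 = [(3/2)·p_1/p_2]^(2).
With the ratio pinned down, the budget gives x_1* = M/(p_1 + p_2·(x_2/x_1)) and x_2* = (x_2/x_1)·x_1*.
Numerically x_2/x_1 = 9, so x_1* = 355/(10 + 5·9) = 6.4545 and x_2* = 9·6.4545 = 58.0909.
Expenditure on x_2: 5·58.0909 = 290.4545; share = 0.8182.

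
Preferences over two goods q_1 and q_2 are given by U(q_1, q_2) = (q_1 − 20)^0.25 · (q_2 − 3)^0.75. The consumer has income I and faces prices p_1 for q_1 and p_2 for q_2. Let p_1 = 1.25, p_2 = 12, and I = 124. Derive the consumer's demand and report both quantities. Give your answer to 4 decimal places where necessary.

Discretionary income = 124 − 20·1.25 − 3·12 = 63; q_1* = 20 + 0.25·63/1.25 = 32.6; q_2* = 3 + 0.75·63/12 = 6.9375.

q_1* = 32.6, q_2* = 6.9375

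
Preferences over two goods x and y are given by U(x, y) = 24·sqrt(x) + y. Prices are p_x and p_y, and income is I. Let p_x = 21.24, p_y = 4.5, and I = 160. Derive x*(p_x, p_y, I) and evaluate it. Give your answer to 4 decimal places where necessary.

x* = 6.4637

Set MRS = p_x/p_y: 12·x^(−1/2) = p_x/p_y.
Thus x* = (12·p_y/p_x)² — independent of I — with the rest of income spent on y.
Plugging in: x* = (12·4.5/21.24)² = 6.4637.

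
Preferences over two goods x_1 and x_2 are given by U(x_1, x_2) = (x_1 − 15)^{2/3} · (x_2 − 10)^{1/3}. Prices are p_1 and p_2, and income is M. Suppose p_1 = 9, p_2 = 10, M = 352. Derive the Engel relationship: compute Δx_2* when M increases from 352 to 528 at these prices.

This is Cobb-Douglas in (x_1−15, x_2−10): tangency gives 2/3·p_2·(x_2−10) = 1/3·p_1·(x_1−15).
Substituting into the budget: x_1* = 15 + 2/3·(M − 15·p_1 − 10·p_2)/p_1, and x_2* = 10 + 1/3·(…)/p_2.
Discretionary income = 352 − 15·9 − 10·10 = 117; x_2* = 10 + 1/3·117/10 = 13.9.
At M' = 528: x_2* = 19.7667. Change: 19.7667 − 13.9 = 5.8667.

Δx_2* = 5.8667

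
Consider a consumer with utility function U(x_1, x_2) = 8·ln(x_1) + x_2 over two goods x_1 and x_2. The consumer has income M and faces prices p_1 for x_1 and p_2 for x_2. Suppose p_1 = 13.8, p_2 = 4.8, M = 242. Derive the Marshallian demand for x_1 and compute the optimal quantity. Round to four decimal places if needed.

x_1* = 2.7826

MU_x_1 = 8/x_1, MU_x_2 = 1. Tangency: 8/x_1 = p_1/p_2.
So x_1*(p_1,p_2) = 8·p_2/p_1, independent of income; and x_2* = (M − 8·p_2)/p_2.
At the given prices: x_1* = 8·4.8/13.8 = 2.7826.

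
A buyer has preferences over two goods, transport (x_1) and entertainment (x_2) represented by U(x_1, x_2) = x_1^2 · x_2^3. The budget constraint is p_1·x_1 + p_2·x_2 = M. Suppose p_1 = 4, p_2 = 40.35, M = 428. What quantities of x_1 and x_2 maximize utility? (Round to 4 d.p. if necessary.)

MU_x_1/MU_x_2 = (2·x_2)/(3·x_1); tangency sets this equal to p_1/p_2.
Rearranging, p_2·x_2 = (3/2)·p_1·x_1. Substituting into the budget gives p_1·x_1·(1 + (3/2)) = M.
Demand: x_1*(p_1,p_2,M) = 0.4·M/p_1 and x_2* = 0.6·M/p_2.
At p_1=4, p_2=40.35, M=428: x_1* = 0.4·428/4 = 42.8, x_2* = 6.3643.

x_1* = 42.8, x_2* = 6.3643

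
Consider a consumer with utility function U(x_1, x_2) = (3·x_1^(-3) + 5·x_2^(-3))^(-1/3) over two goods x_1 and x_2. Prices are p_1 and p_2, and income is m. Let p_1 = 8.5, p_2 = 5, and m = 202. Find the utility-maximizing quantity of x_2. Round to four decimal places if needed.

x_2* = 17.4868

From the CES first-order condition, (3/5)·(x_2/x_1)^(4) = p_1/p_2.
Solve for the ratio: x_2/x_1 = [(5/3)·p_1/p_2]^(0.25).
With the ratio pinned down, the budget gives x_1* = m/(p_1 + p_2·(x_2/x_1)) and x_2* = (x_2/x_1)·x_1*.
Numerically x_2/x_1 = 1.297402, so x_1* = 202/(8.5 + 5·1.297402) = 13.4783 and x_2* = 1.297402·13.4783 = 17.4868.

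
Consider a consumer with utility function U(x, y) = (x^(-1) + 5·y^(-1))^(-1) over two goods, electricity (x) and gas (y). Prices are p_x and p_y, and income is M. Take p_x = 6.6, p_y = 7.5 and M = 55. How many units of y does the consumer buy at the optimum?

MU_x ∝ x^(-2), MU_y ∝ 5·y^(-2), so MRS = (1/5)·(y/x)^(2) = p_x/p_y.
Hence y/x = (5·p_x/p_y)^(1/(2)), i.e. raised to the 0.5 power.
With the ratio pinned down, the budget gives x* = M/(p_x + p_y·(y/x)) and y* = (y/x)·x*.
Numerically y/x = 2.097618, so x* = 55/(6.6 + 7.5·2.097618) = 2.4628 and y* = 2.097618·2.4628 = 5.1661.

y* = 5.1661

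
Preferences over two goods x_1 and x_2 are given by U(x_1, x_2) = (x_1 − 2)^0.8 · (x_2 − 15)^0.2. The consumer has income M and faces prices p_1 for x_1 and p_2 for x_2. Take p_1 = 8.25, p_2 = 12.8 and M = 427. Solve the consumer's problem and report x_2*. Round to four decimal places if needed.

This is Cobb-Douglas in (x_1−2, x_2−15): tangency gives 0.8·p_2·(x_2−15) = 0.2·p_1·(x_1−2).
Substituting into the budget: x_1* = 2 + 0.8·(M − 2·p_1 − 15·p_2)/p_1, and x_2* = 15 + 0.2·(…)/p_2.
Discretionary income = 427 − 2·8.25 − 15·12.8 = 218.5; x_2* = 15 + 0.2·218.5/12.8 = 18.4141.

x_2* = 18.4141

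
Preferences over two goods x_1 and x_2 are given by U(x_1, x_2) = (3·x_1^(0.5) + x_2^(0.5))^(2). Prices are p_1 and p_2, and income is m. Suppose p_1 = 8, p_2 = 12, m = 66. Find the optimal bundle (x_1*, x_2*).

From the CES first-order condition, 3·(x_2/x_1)^(0.5) = p_1/p_2.
Solve for the ratio: x_2/x_1 = [(1/3)·p_1/p_2]^(2).
Substitute x_2 = (x_2/x_1)·x_1 into the budget: x_1* = m/(p_1 + p_2·(x_2/x_1)).
Numerically x_2/x_1 = 0.049383, so x_1* = 66/(8 + 12·0.049383) = 7.681 and x_2* = 0.049383·7.681 = 0.3793.

x_1* = 7.681, x_2* = 0.3793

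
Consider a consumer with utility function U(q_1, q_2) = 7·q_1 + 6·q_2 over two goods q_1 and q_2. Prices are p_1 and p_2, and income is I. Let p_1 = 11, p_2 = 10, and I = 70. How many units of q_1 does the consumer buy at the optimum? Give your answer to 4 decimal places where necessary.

q_1* = 6.3636

Linear utility — the consumer picks whichever good has higher MU/price: 7/11 = 0.6364 vs 6/10 = 0.6.
q_1 gives more utility per dollar, so spend all income on q_1: q_1* = I/p_1, q_2* = 0.
Numerically: q_1* = 6.3636, q_2* = 0.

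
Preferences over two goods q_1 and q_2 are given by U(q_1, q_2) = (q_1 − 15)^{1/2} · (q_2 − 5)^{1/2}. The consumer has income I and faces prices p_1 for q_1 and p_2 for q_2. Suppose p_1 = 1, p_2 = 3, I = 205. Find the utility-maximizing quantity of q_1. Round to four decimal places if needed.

MRS = (q_2−5)/(q_1−15). Tangency with p_1/p_2 gives q_2−5 = (p_1/p_2)·(q_1−15).
Substituting into the budget: q_1* = 15 + 0.5·(I − 15·p_1 − 5·p_2)/p_1, and q_2* = 5 + 0.5·(…)/p_2.
Discretionary income = 205 − 15·1 − 5·3 = 175; q_1* = 15 + 0.5·175/1 = 102.5.

q_1* = 102.5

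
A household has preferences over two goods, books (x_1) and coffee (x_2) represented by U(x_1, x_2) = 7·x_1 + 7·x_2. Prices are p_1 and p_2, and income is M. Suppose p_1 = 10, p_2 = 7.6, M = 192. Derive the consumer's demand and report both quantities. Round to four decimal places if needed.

x_1* = 0, x_2* = 25.2632

Numerically: x_1* = 0, x_2* = 25.2632.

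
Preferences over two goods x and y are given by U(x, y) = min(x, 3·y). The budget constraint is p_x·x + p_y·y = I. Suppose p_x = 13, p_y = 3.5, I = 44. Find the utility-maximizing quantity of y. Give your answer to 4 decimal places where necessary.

Leontief preferences: the optimum is at the kink where x/3 = y/1, i.e. y = (1/3)·x.
Budget: p_x·x + p_y·(1/3)·x = I, so (3·p_x + p_y)·x = 3·I.
Demand: x*(p_x,p_y,I) = 3·I/(3·p_x + p_y), y* = I/(3·p_x + p_y).
Here 3·13 + 3.5 = 42.5, giving y* = 1.0353.

y* = 1.0353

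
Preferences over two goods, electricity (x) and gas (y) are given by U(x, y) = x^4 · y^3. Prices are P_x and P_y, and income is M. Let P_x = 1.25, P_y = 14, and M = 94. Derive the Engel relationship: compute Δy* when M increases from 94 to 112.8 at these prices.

At P_x=1.25, P_y=14, M=94: y* = 3/7·94/14 = 2.8776.
At M' = 112.8: y* = 3.4531. Change: 3.4531 − 2.8776 = 0.5755.

Δy* = 0.5755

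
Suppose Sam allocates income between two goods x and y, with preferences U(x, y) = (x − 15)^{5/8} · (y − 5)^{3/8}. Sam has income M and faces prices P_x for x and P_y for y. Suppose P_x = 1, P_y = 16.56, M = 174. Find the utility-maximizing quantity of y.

This is Cobb-Douglas in (x−15, y−5): tangency gives 0.625·P_y·(y−5) = 0.375·P_x·(x−15).
Substituting into the budget: x* = 15 + 0.625·(M − 15·P_x − 5·P_y)/P_x, and y* = 5 + 0.375·(…)/P_y.
Discretionary income = 174 − 15·1 − 5·16.56 = 76.2; y* = 5 + 0.375·76.2/16.56 = 6.7255.

y* = 6.7255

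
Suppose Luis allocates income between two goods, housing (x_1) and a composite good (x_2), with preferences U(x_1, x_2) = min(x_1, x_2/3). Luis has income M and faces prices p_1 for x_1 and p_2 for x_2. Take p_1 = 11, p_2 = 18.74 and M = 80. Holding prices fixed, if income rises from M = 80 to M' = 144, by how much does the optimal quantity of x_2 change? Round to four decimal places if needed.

Δx_2* = 2.8563

With perfect complements, no substitution: consume in ratio x_1:x_2 = 1:3.
Budget: p_1·x_1 + p_2·3·x_1 = M, so (p_1 + 3·p_2)·x_1 = M.
Demand: x_1*(p_1,p_2,M) = M/(p_1 + 3·p_2), x_2* = 3·M/(p_1 + 3·p_2).
Here 11 + 3·18.74 = 67.22, giving x_2* = 3.5704.
At M' = 144: x_2* = 6.4267. Change: 6.4267 − 3.5704 = 2.8563.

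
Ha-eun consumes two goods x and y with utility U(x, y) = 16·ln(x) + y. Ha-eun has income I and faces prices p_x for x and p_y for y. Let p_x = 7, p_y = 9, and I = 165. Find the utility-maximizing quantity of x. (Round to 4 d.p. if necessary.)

x* = 20.5714

So x*(p_x,p_y) = 16·p_y/p_x, independent of income; and y* = (I − 16·p_y)/p_y.
At the given prices: x* = 16·9/7 = 20.5714.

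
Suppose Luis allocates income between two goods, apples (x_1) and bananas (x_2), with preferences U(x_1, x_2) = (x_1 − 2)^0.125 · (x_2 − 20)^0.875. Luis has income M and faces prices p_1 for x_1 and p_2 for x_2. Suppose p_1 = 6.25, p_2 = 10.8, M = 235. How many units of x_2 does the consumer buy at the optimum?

x_2* = 20.5266

After buying the subsistence bundle (2, 20), a share 0.125 of the remaining income goes to x_1: x_1* = 2 + 0.125·(M − 2p_1 − 20p_2)/p_1.
Discretionary income = 235 − 2·6.25 − 20·10.8 = 6.5; x_2* = 20 + 0.875·6.5/10.8 = 20.5266.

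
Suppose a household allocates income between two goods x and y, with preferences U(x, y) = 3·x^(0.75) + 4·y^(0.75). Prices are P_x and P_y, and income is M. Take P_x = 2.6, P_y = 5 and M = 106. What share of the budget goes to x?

share on x = 0.6923

From the CES first-order condition, (3/4)·(y/x)^(0.25) = P_x/P_y.
Solve for the ratio: y/x = [(4/3)·P_x/P_y]^(4).
Substitute y = (y/x)·x into the budget: x* = M/(P_x + P_y·(y/x)).
Numerically y/x = 0.231083, so x* = 106/(2.6 + 5·0.231083) = 28.2259 and y* = 0.231083·28.2259 = 6.5225.
Expenditure on x: 2.6·28.2259 = 73.3873; share = 0.6923.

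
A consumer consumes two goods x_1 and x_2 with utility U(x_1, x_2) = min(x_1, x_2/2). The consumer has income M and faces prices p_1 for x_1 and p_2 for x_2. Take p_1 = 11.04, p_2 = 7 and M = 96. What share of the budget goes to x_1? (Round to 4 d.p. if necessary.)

share on x_1 = 0.4409

With perfect complements, no substitution: consume in ratio x_1:x_2 = 1:2.
Budget: p_1·x_1 + p_2·2·x_1 = M, so (p_1 + 2·p_2)·x_1 = M.
Demand: x_1*(p_1,p_2,M) = M/(p_1 + 2·p_2), x_2* = 2·M/(p_1 + 2·p_2).
Here 11.04 + 2·7 = 25.04, giving x_1* = 3.8339 and x_2* = 7.6677.
Expenditure on x_1: 11.04·3.8339 = 42.3259; share = 0.4409.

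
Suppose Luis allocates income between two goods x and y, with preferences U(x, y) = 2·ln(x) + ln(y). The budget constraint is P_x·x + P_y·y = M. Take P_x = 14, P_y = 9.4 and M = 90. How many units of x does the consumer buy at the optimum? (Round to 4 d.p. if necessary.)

x* = 4.2857

MU_x/MU_y = (2·y)/(x); tangency sets this equal to P_x/P_y.
Rearranging, P_y·y = (1/2)·P_x·x. Substituting into the budget gives P_x·x·(1 + (1/2)) = M.
Demand: x*(P_x,P_y,M) = 2/3·M/P_x and y* = 1/3·M/P_y.
At P_x=14, P_y=9.4, M=90: x* = 2/3·90/14 = 4.2857.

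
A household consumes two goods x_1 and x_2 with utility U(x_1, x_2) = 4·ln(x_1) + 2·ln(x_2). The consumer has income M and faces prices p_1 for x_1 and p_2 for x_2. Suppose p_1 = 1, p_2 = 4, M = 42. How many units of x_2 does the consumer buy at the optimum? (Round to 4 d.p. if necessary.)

x_2* = 3.5

The MRS is 2·x_2/x_1. Set MRS = p_1/p_2.
Rearranging, p_2·x_2 = (1/2)·p_1·x_1. Substituting into the budget gives p_1·x_1·(1 + (1/2)) = M.
Demand: x_1*(p_1,p_2,M) = 2/3·M/p_1 and x_2* = 1/3·M/p_2.
At p_1=1, p_2=4, M=42: x_2* = 1/3·42/4 = 3.5.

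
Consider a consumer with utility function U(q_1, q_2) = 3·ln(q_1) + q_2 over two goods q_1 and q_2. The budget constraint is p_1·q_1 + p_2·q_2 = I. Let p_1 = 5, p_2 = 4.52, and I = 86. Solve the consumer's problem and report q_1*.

q_1* = 2.712

Set MRS = p_1/p_2: (3/q_1)/1 = p_1/p_2.
So q_1*(p_1,p_2) = 3·p_2/p_1, independent of income; and q_2* = (I − 3·p_2)/p_2.
At the given prices: q_1* = 3·4.52/5 = 2.712.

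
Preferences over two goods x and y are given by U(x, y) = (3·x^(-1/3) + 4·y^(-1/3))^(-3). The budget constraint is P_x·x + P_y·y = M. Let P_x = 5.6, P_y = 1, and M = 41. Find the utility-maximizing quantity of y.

y* = 18.3054

From the CES first-order condition, (3/4)·(y/x)^(4/3) = P_x/P_y.
Hence y/x = ((4/3)·P_x/P_y)^(1/(4/3)), i.e. raised to the 0.75 power.
With the ratio pinned down, the budget gives x* = M/(P_x + P_y·(y/x)) and y* = (y/x)·x*.
Numerically y/x = 4.516948, so x* = 41/(5.6 + 1·4.516948) = 4.0526 and y* = 4.516948·4.0526 = 18.3054.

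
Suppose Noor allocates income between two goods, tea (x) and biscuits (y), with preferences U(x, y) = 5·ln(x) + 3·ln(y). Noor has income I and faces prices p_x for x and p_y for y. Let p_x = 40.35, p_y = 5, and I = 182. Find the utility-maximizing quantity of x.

MU_x/MU_y = (5·y)/(3·x); tangency sets this equal to p_x/p_y.
Rearranging, p_y·y = (3/5)·p_x·x. Substituting into the budget gives p_x·x·(1 + (3/5)) = I.
Demand: x*(p_x,p_y,I) = 0.625·I/p_x and y* = 0.375·I/p_y.
At p_x=40.35, p_y=5, I=182: x* = 0.625·182/40.35 = 2.8191.

x* = 2.8191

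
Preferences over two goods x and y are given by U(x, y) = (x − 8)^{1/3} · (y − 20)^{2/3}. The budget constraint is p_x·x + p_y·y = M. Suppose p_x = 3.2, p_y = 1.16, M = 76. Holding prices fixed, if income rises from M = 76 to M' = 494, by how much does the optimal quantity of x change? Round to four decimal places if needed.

Δx* = 43.5417

Discretionary income = 76 − 8·3.2 − 20·1.16 = 27.2; x* = 8 + 1/3·27.2/3.2 = 10.8333.
At M' = 494: x* = 54.375. Change: 54.375 − 10.8333 = 43.5417.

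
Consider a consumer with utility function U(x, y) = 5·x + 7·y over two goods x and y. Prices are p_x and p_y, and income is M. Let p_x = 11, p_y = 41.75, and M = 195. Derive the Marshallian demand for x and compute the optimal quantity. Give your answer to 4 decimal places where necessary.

x* = 17.7273

Numerically: x* = 17.7273, y* = 0.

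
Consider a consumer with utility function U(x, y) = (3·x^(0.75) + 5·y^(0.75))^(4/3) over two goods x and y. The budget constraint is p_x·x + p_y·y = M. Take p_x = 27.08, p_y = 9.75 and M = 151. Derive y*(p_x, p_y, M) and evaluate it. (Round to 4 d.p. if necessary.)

y* = 15.3941

With the ratio pinned down, the budget gives x* = M/(p_x + p_y·(y/x)) and y* = (y/x)·x*.
Numerically y/x = 459.167537, so x* = 151/(27.08 + 9.75·459.167537) = 0.0335 and y* = 459.167537·0.0335 = 15.3941.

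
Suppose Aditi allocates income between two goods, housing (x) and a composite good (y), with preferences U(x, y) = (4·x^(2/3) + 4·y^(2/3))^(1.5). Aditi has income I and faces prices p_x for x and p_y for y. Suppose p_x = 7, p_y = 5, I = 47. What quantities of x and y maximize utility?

MU_x ∝ 4·x^(-1/3), MU_y ∝ 4·y^(-1/3), so MRS = (y/x)^(1/3) = p_x/p_y.
Solve for the ratio: y/x = [p_x/p_y]^(3).
Substitute y = (y/x)·x into the budget: x* = I/(p_x + p_y·(y/x)).
Numerically y/x = 2.744, so x* = 47/(7 + 5·2.744) = 2.2683 and y* = 2.744·2.2683 = 6.2243.

x* = 2.2683, y* = 6.2243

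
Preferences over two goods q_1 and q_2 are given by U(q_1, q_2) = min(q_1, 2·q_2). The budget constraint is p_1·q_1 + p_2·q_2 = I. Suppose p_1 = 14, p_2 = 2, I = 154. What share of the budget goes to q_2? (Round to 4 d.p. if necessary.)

share on q_2 = 0.0667

With perfect complements, no substitution: consume in ratio q_1:q_2 = 2:1.
Budget: p_1·q_1 + p_2·(1/2)·q_1 = I, so (2·p_1 + p_2)·q_1 = 2·I.
Demand: q_1*(p_1,p_2,I) = 2·I/(2·p_1 + p_2), q_2* = I/(2·p_1 + p_2).
Here 2·14 + 2 = 30, giving q_1* = 10.2667 and q_2* = 5.1333.
Expenditure on q_2: 2·5.1333 = 10.2667; share = 0.0667.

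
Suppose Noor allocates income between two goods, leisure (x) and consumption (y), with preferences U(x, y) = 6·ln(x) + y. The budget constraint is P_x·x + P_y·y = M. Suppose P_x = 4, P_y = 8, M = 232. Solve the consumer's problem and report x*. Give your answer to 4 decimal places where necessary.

x* = 12

MU_x = 6/x, MU_y = 1. Tangency: 6/x = P_x/P_y.
So x*(P_x,P_y) = 6·P_y/P_x, independent of income; and y* = (M − 6·P_y)/P_y.
At the given prices: x* = 6·8/4 = 12.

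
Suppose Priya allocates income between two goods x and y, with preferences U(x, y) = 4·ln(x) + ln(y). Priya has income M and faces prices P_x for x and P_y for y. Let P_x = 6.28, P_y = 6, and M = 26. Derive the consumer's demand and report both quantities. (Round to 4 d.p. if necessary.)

Tangency: MRS = 4·y/x = P_x/P_y.
Rearranging, P_y·y = (1/4)·P_x·x. Substituting into the budget gives P_x·x·(1 + (1/4)) = M.
Demand: x*(P_x,P_y,M) = 0.8·M/P_x and y* = 0.2·M/P_y.
At P_x=6.28, P_y=6, M=26: x* = 0.8·26/6.28 = 3.3121, y* = 0.8667.

x* = 3.3121, y* = 0.8667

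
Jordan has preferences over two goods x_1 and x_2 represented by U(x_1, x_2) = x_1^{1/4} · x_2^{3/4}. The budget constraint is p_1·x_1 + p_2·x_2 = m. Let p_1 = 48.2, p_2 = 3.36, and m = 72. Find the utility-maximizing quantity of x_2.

Demand: x_1*(p_1,p_2,m) = 0.25·m/p_1 and x_2* = 0.75·m/p_2.
At p_1=48.2, p_2=3.36, m=72: x_2* = 0.75·72/3.36 = 16.0714.

x_2* = 16.0714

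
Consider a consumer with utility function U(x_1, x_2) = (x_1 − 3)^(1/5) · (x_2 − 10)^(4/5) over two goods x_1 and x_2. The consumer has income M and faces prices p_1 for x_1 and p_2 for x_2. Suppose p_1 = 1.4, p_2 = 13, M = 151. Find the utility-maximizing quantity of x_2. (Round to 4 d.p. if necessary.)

x_2* = 11.0338

Let x_1' = x_1−3, x_2' = x_2−10. MRS = (1/4)·x_2'/x_1' = p_1/p_2.
Substituting into the budget: x_1* = 3 + 0.2·(M − 3·p_1 − 10·p_2)/p_1, and x_2* = 10 + 0.8·(…)/p_2.
Discretionary income = 151 − 3·1.4 − 10·13 = 16.8; x_2* = 10 + 0.8·16.8/13 = 11.0338.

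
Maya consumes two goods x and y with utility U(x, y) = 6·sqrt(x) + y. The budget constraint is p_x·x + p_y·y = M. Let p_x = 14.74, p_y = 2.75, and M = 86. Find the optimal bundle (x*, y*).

x* = 0.3133, y* = 29.5936

Utility is quasi-linear in y; the FOC for x is 3/√x = p_x/p_y.
Solve: √x = 3·p_y/p_x, so x*(p_x,p_y) = (3·p_y/p_x)², and y* = (M − p_x·x*)/p_y.
Plugging in: x* = (3·2.75/14.74)² = 0.3133, y* = 29.5936.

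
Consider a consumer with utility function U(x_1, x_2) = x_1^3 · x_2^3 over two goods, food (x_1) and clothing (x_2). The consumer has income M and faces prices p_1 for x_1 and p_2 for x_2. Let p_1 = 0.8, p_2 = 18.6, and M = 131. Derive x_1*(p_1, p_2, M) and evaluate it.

x_1* = 81.875

Tangency: MRS = x_2/x_1 = p_1/p_2.
So 3·p_2·x_2 = 3·p_1·x_1; combined with the budget, a share 0.5 of income goes to x_1.
Demand: x_1*(p_1,p_2,M) = 0.5·M/p_1 and x_2* = 0.5·M/p_2.
At p_1=0.8, p_2=18.6, M=131: x_1* = 0.5·131/0.8 = 81.875.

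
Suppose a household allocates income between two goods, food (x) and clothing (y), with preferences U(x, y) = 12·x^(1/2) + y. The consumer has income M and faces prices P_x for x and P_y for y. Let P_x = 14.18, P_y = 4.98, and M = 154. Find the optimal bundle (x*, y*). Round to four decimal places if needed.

x* = 4.4403, y* = 18.2805

Plugging in: x* = (6·4.98/14.18)² = 4.4403, y* = 18.2805.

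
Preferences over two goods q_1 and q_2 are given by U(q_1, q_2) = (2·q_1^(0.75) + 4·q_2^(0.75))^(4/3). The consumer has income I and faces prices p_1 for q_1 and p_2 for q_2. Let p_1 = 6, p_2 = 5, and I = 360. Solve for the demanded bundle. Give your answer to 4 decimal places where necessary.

q_1* = 2.0944, q_2* = 69.4867

From the CES first-order condition, (1/2)·(q_2/q_1)^(0.25) = p_1/p_2.
Hence q_2/q_1 = (2·p_1/p_2)^(1/(0.25)), i.e. raised to the 4 power.
Substitute q_2 = (q_2/q_1)·q_1 into the budget: q_1* = I/(p_1 + p_2·(q_2/q_1)).
Numerically q_2/q_1 = 33.1776, so q_1* = 360/(6 + 5·33.1776) = 2.0944 and q_2* = 33.1776·2.0944 = 69.4867.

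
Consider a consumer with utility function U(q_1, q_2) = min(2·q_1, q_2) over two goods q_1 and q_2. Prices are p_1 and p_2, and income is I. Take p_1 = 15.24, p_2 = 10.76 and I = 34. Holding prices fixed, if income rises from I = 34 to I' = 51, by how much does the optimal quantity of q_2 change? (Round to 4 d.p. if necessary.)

With perfect complements, no substitution: consume in ratio q_1:q_2 = 1:2.
Budget: p_1·q_1 + p_2·2·q_1 = I, so (p_1 + 2·p_2)·q_1 = I.
Demand: q_1*(p_1,p_2,I) = I/(p_1 + 2·p_2), q_2* = 2·I/(p_1 + 2·p_2).
Here 15.24 + 2·10.76 = 36.76, giving q_2* = 1.8498.
At I' = 51: q_2* = 2.7748. Change: 2.7748 − 1.8498 = 0.9249.

Δq_2* = 0.9249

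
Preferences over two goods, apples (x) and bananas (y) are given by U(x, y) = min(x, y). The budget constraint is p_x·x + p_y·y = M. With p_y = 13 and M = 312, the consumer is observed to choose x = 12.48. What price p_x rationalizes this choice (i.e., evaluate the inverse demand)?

p_x = 12

Leontief preferences: the optimum is at the kink where x/1 = y/1, i.e. y = x.
Budget: p_x·x + p_y·x = M, so (p_x + p_y)·x = M.
Demand: x*(p_x,p_y,M) = M/(p_x + p_y), y* = M/(p_x + p_y).
Set x* = 12.48 in the demand function and solve for p_x: p_x = 12.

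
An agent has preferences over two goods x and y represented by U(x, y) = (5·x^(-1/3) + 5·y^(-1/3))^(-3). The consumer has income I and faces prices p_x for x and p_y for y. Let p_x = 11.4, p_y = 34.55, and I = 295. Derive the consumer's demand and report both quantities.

MRS = MU_x/MU_y = (y/x)^(4/3). Set equal to p_x/p_y.
Solve for the ratio: y/x = [p_x/p_y]^(0.75).
Substitute y = (y/x)·x into the budget: x* = I/(p_x + p_y·(y/x)).
Numerically y/x = 0.435354, so x* = 295/(11.4 + 34.55·0.435354) = 11.1567 and y* = 0.435354·11.1567 = 4.8571.

x* = 11.1567, y* = 4.8571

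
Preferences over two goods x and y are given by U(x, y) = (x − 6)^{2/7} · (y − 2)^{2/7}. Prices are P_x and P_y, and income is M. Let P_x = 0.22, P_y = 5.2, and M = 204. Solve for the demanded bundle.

x* = 443, y* = 20.4885

MRS = (y−2)/(x−6). Tangency with P_x/P_y gives y−2 = (P_x/P_y)·(x−6).
Substituting into the budget: x* = 6 + 0.5·(M − 6·P_x − 2·P_y)/P_x, and y* = 2 + 0.5·(…)/P_y.
Discretionary income = 204 − 6·0.22 − 2·5.2 = 192.28; x* = 6 + 0.5·192.28/0.22 = 443; y* = 2 + 0.5·192.28/5.2 = 20.4885.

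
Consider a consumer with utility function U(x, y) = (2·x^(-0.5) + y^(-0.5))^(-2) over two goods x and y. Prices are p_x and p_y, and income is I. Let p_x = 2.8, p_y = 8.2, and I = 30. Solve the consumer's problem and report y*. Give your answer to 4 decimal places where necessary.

y* = 1.7343

Numerically y/x = 0.307758, so x* = 30/(2.8 + 8.2·0.307758) = 5.6353 and y* = 0.307758·5.6353 = 1.7343.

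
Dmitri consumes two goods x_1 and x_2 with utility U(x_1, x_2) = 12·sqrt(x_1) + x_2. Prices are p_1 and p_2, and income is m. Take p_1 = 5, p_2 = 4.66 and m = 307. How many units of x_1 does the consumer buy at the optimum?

MU_x_1 = 6/√x_1, MU_x_2 = 1. Tangency: 6/√x_1 = p_1/p_2.
Solve: √x_1 = 6·p_2/p_1, so x_1*(p_1,p_2) = (6·p_2/p_1)², and x_2* = (m − p_1·x_1*)/p_2.
Plugging in: x_1* = (6·4.66/5)² = 31.2705.

x_1* = 31.2705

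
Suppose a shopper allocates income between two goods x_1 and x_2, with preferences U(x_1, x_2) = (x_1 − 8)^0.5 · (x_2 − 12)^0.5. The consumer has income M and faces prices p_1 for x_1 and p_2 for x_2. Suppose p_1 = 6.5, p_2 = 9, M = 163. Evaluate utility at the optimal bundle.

V = 0.1961

This is Cobb-Douglas in (x_1−8, x_2−12): tangency gives 0.5·p_2·(x_2−12) = 0.5·p_1·(x_1−8).
After buying the subsistence bundle (8, 12), a share 0.5 of the remaining income goes to x_1: x_1* = 8 + 0.5·(M − 8p_1 − 12p_2)/p_1.
Discretionary income = 163 − 8·6.5 − 12·9 = 3; x_1* = 8 + 0.5·3/6.5 = 8.2308; x_2* = 12 + 0.5·3/9 = 12.1667.
Utility at the optimum: U(8.2308, 12.1667) = 0.1961.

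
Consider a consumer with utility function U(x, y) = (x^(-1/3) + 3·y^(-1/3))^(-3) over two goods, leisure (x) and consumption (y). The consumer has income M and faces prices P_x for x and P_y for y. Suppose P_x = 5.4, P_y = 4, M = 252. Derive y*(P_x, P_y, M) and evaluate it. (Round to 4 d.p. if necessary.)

y* = 42.7736

Numerically y/x = 2.854902, so x* = 252/(5.4 + 4·2.854902) = 14.9825 and y* = 2.854902·14.9825 = 42.7736.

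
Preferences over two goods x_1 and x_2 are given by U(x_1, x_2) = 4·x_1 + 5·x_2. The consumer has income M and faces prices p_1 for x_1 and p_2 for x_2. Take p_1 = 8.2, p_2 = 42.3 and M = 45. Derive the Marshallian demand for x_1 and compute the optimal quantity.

x_1 gives more utility per dollar, so spend all income on x_1: x_1* = M/p_1, x_2* = 0.
Numerically: x_1* = 5.4878, x_2* = 0.

x_1* = 5.4878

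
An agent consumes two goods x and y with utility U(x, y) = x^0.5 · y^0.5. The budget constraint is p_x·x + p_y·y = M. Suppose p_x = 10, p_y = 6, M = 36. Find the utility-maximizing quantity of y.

y* = 3

MU_x/MU_y = (0.5·y)/(0.5·x); tangency sets this equal to p_x/p_y.
So 0.5·p_y·y = 0.5·p_x·x; combined with the budget, a share 0.5 of income goes to x.
Demand: x*(p_x,p_y,M) = 0.5·M/p_x and y* = 0.5·M/p_y.
At p_x=10, p_y=6, M=36: y* = 0.5·36/6 = 3.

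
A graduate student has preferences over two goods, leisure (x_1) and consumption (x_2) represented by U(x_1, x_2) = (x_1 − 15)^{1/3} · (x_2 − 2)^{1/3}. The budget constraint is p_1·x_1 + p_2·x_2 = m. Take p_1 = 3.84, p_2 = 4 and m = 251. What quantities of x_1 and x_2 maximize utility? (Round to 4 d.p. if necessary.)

x_1* = 39.1406, x_2* = 25.175

This is Cobb-Douglas in (x_1−15, x_2−2): tangency gives 1/3·p_2·(x_2−2) = 1/3·p_1·(x_1−15).
After buying the subsistence bundle (15, 2), a share 0.5 of the remaining income goes to x_1: x_1* = 15 + 0.5·(m − 15p_1 − 2p_2)/p_1.
Discretionary income = 251 − 15·3.84 − 2·4 = 185.4; x_1* = 15 + 0.5·185.4/3.84 = 39.1406; x_2* = 2 + 0.5·185.4/4 = 25.175.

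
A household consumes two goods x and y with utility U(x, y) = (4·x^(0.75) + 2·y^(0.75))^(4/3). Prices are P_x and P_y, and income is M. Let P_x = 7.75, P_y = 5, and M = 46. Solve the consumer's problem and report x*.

Substitute y = (y/x)·x into the budget: x* = M/(P_x + P_y·(y/x)).
Numerically y/x = 0.36075, so x* = 46/(7.75 + 5·0.36075) = 4.8149.

x* = 4.8149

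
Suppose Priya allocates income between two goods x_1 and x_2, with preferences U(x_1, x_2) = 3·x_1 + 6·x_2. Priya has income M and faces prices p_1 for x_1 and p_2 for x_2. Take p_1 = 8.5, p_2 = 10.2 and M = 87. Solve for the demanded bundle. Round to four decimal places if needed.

x_1* = 0, x_2* = 8.5294

Linear utility — the consumer picks whichever good has higher MU/price: 3/8.5 = 0.3529 vs 6/10.2 = 0.5882.
x_2 gives more utility per dollar, so spend all income on x_2: x_2* = M/p_2, x_1* = 0.
Numerically: x_1* = 0, x_2* = 8.5294.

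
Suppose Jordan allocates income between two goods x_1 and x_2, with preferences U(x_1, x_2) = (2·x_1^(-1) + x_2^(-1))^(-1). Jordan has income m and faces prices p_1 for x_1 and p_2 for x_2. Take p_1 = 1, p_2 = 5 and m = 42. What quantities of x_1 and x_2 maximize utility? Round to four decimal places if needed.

x_1* = 16.2719, x_2* = 5.1456

MRS = MU_x_1/MU_x_2 = 2·(x_2/x_1)^(2). Set equal to p_1/p_2.
Hence x_2/x_1 = ((1/2)·p_1/p_2)^(1/(2)), i.e. raised to the 0.5 power.
Substitute x_2 = (x_2/x_1)·x_1 into the budget: x_1* = m/(p_1 + p_2·(x_2/x_1)).
Numerically x_2/x_1 = 0.316228, so x_1* = 42/(1 + 5·0.316228) = 16.2719 and x_2* = 0.316228·16.2719 = 5.1456.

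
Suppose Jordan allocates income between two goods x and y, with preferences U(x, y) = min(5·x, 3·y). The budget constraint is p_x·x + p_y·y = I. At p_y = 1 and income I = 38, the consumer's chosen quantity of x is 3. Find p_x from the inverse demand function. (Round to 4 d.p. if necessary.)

p_x = 11

Leontief preferences: the optimum is at the kink where x/3 = y/5, i.e. y = (5/3)·x.
Budget: p_x·x + p_y·(5/3)·x = I, so (3·p_x + 5·p_y)·x = 3·I.
Demand: x*(p_x,p_y,I) = 3·I/(3·p_x + 5·p_y), y* = 5·I/(3·p_x + 5·p_y).
Set x* = 3 in the demand function and solve for p_x: p_x = 11.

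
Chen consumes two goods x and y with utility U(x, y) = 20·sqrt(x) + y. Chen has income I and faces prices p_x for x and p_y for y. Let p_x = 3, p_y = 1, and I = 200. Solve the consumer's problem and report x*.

Utility is quasi-linear in y; the FOC for x is 10/√x = p_x/p_y.
Solve: √x = 10·p_y/p_x, so x*(p_x,p_y) = (10·p_y/p_x)², and y* = (I − p_x·x*)/p_y.
Plugging in: x* = (10·1/3)² = 11.1111.

x* = 11.1111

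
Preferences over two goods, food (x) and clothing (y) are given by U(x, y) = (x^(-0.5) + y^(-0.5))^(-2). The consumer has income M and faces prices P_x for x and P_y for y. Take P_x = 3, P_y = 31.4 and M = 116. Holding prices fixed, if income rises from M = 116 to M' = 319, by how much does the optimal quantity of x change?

Δx* = 21.2292

MRS = MU_x/MU_y = (y/x)^(1.5). Set equal to P_x/P_y.
Solve for the ratio: y/x = [P_x/P_y]^(2/3).
With the ratio pinned down, the budget gives x* = M/(P_x + P_y·(y/x)) and y* = (y/x)·x*.
Numerically y/x = 0.208991, so x* = 116/(3 + 31.4·0.208991) = 12.1309.
At M' = 319: x* = 33.3601. Change: 33.3601 − 12.1309 = 21.2292.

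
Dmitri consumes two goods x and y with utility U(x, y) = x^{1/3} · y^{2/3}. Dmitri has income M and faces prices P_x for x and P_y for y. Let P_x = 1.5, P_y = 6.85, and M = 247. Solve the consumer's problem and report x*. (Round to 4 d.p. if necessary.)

Tangency: MRS = (1/2)·y/x = P_x/P_y.
So 1/3·P_y·y = 2/3·P_x·x; combined with the budget, a share 1/3 of income goes to x.
Demand: x*(P_x,P_y,M) = 1/3·M/P_x and y* = 2/3·M/P_y.
At P_x=1.5, P_y=6.85, M=247: x* = 1/3·247/1.5 = 54.8889.

x* = 54.8889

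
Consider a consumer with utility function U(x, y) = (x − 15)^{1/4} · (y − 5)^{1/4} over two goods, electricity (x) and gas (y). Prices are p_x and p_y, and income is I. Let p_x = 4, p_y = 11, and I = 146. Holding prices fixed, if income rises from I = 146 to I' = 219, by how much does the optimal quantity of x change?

Discretionary income = 146 − 15·4 − 5·11 = 31; x* = 15 + 0.5·31/4 = 18.875.
At I' = 219: x* = 28. Change: 28 − 18.875 = 9.125.

Δx* = 9.125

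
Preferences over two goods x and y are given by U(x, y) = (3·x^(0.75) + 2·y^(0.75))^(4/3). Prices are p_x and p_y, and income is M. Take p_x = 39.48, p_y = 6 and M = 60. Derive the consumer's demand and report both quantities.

MU_x ∝ 3·x^(-0.25), MU_y ∝ 2·y^(-0.25), so MRS = (3/2)·(y/x)^(0.25) = p_x/p_y.
Solve for the ratio: y/x = [(2/3)·p_x/p_y]^(4).
With the ratio pinned down, the budget gives x* = M/(p_x + p_y·(y/x)) and y* = (y/x)·x*.
Numerically y/x = 370.287062, so x* = 60/(39.48 + 6·370.287062) = 0.0265 and y* = 370.287062·0.0265 = 9.8254.

x* = 0.0265, y* = 9.8254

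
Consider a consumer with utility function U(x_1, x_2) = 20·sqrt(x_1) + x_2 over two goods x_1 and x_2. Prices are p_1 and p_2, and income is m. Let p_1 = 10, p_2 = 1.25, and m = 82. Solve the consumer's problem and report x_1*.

Utility is quasi-linear in x_2; the FOC for x_1 is 10/√x_1 = p_1/p_2.
Thus x_1* = (10·p_2/p_1)² — independent of m — with the rest of income spent on x_2.
Plugging in: x_1* = (10·1.25/10)² = 1.5625.

x_1* = 1.5625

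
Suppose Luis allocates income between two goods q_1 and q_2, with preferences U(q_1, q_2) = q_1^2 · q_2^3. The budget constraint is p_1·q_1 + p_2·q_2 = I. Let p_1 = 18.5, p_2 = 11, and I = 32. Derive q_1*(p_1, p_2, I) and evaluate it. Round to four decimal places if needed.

Tangency: MRS = (2/3)·q_2/q_1 = p_1/p_2.
So 2·p_2·q_2 = 3·p_1·q_1; combined with the budget, a share 0.4 of income goes to q_1.
Demand: q_1*(p_1,p_2,I) = 0.4·I/p_1 and q_2* = 0.6·I/p_2.
At p_1=18.5, p_2=11, I=32: q_1* = 0.4·32/18.5 = 0.6919.

q_1* = 0.6919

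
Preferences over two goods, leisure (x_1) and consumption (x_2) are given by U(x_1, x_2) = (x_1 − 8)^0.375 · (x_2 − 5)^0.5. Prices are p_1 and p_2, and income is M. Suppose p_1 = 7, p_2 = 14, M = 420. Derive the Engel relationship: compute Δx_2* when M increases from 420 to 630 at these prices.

MRS = (3/4)·(x_2−5)/(x_1−8). Tangency with p_1/p_2 gives x_2−5 = (4/3)·(p_1/p_2)·(x_1−8).
Substituting into the budget: x_1* = 8 + 3/7·(M − 8·p_1 − 5·p_2)/p_1, and x_2* = 5 + 4/7·(…)/p_2.
Discretionary income = 420 − 8·7 − 5·14 = 294; x_2* = 5 + 4/7·294/14 = 17.
At M' = 630: x_2* = 25.5714. Change: 25.5714 − 17 = 8.5714.

Δx_2* = 8.5714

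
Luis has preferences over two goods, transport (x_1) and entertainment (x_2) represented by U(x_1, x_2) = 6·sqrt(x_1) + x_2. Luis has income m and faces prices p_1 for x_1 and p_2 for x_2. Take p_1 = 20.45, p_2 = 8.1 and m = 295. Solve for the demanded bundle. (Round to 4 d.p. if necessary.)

Utility is quasi-linear in x_2; the FOC for x_1 is 3/√x_1 = p_1/p_2.
Solve: √x_1 = 3·p_2/p_1, so x_1*(p_1,p_2) = (3·p_2/p_1)², and x_2* = (m − p_1·x_1*)/p_2.
Plugging in: x_1* = (3·8.1/20.45)² = 1.412, x_2* = 32.855.

x_1* = 1.412, x_2* = 32.855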